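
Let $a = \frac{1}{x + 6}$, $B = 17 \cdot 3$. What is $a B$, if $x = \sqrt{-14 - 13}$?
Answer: $\frac{34}{7} - \frac{17 i \sqrt{3}}{7} \approx 4.8571 - 4.2064 i$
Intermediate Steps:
$x = 3 i \sqrt{3}$ ($x = \sqrt{-27} = 3 i \sqrt{3} \approx 5.1962 i$)
$B = 51$
$a = \frac{1}{6 + 3 i \sqrt{3}}$ ($a = \frac{1}{3 i \sqrt{3} + 6} = \frac{1}{6 + 3 i \sqrt{3}} \approx 0.095238 - 0.082479 i$)
$a B = \left(\frac{2}{21} - \frac{i \sqrt{3}}{21}\right) 51 = \frac{34}{7} - \frac{17 i \sqrt{3}}{7}$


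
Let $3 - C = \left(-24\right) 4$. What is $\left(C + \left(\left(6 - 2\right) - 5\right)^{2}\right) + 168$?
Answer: $268$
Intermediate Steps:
$C = 99$ ($C = 3 - \left(-24\right) 4 = 3 - -96 = 3 + 96 = 99$)
$\left(C + \left(\left(6 - 2\right) - 5\right)^{2}\right) + 168 = \left(99 + \left(\left(6 - 2\right) - 5\right)^{2}\right) + 168 = \left(99 + \left(4 - 5\right)^{2}\right) + 168 = \left(99 + \left(-1\right)^{2}\right) + 168 = \left(99 + 1\right) + 168 = 100 + 168 = 268$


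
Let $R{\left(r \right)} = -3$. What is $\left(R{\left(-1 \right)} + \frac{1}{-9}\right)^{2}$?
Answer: $\frac{784}{81} \approx 9.679$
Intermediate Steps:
$\left(R{\left(-1 \right)} + \frac{1}{-9}\right)^{2} = \left(-3 + \frac{1}{-9}\right)^{2} = \left(-3 - \frac{1}{9}\right)^{2} = \left(- \frac{28}{9}\right)^{2} = \frac{784}{81}$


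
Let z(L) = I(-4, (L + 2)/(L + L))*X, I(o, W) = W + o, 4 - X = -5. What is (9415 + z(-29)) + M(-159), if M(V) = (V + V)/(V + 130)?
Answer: 544861/58 ≈ 9394.2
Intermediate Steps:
X = 9 (X = 4 - 1*(-5) = 4 + 5 = 9)
M(V) = 2*V/(130 + V) (M(V) = (2*V)/(130 + V) = 2*V/(130 + V))
z(L) = -36 + 9*(2 + L)/(2*L) (z(L) = ((L + 2)/(L + L) - 4)*9 = ((2 + L)/((2*L)) - 4)*9 = ((2 + L)*(1/(2*L)) - 4)*9 = ((2 + L)/(2*L) - 4)*9 = (-4 + (2 + L)/(2*L))*9 = -36 + 9*(2 + L)/(2*L))
(9415 + z(-29)) + M(-159) = (9415 + (-63/2 + 9/(-29))) + 2*(-159)/(130 - 159) = (9415 + (-63/2 + 9*(-1/29))) + 2*(-159)/(-29) = (9415 + (-63/2 - 9/29)) + 2*(-159)*(-1/29) = (9415 - 1845/58) + 318/29 = 544225/58 + 318/29 = 544861/58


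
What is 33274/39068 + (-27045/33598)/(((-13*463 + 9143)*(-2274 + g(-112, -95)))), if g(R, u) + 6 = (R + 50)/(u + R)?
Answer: 412019400876716581/483764254891580432 ≈ 0.85169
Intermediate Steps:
g(R, u) = -6 + (50 + R)/(R + u) (g(R, u) = -6 + (R + 50)/(u + R) = -6 + (50 + R)/(R + u))
33274/39068 + (-27045/33598)/(((-13*463 + 9143)*(-2274 + g(-112, -95)))) = 33274/39068 + (-27045/33598)/(((-13*463 + 9143)*(-2274 + (50 - 6*(-95) - 5*(-112))/(-112 - 95)))) = 33274*(1/39068) + (-27045*1/33598)/(((-6019 + 9143)*(-2274 + (50 + 570 + 560)/(-207)))) = 16637/19534 - 27045*1/(3124*(-2274 - 1/207*1180))/33598 = 16637/19534 - 27045*1/(3124*(-2274 - 1180/207))/33598 = 16637/19534 - 27045/(33598*(3124*(-471898/207))) = 16637/19534 - 27045/(33598*(-1474209352/207)) = 16637/19534 - 27045/33598*(-207/1474209352) = 16637/19534 + 5598315/49530485808496 = 412019400876716581/483764254891580432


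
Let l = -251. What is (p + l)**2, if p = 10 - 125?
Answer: 133956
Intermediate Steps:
p = -115
(p + l)**2 = (-115 - 251)**2 = (-366)**2 = 133956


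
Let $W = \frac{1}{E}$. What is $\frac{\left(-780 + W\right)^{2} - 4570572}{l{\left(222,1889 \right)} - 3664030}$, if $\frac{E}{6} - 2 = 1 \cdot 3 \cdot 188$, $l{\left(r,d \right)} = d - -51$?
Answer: $\frac{45695005934111}{42234210145440} \approx 1.0819$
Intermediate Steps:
$l{\left(r,d \right)} = 51 + d$ ($l{\left(r,d \right)} = d + 51 = 51 + d$)
$E = 3396$ ($E = 12 + 6 \cdot 1 \cdot 3 \cdot 188 = 12 + 6 \cdot 3 \cdot 188 = 12 + 6 \cdot 564 = 12 + 3384 = 3396$)
$W = \frac{1}{3396} \approx 0.00029446$
$\frac{\left(-780 + W\right)^{2} - 4570572}{l{\left(222,1889 \right)} - 3664030} = \frac{\left(-780 + \frac{1}{3396}\right)^{2} - 4570572}{\left(51 + 1889\right) - 3664030} = \frac{\left(- \frac{2648879}{3396}\right)^{2} - 4570572}{1940 - 3664030} = \frac{\frac{7016559956641}{11532816} - 4570572}{-3662090} = \left(- \frac{45695005934111}{11532816}\right) \left(- \frac{1}{3662090}\right) = \frac{45695005934111}{42234210145440}$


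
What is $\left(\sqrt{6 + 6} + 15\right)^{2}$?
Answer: $237 + 60 \sqrt{3} \approx 340.92$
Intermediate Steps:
$\left(\sqrt{6 + 6} + 15\right)^{2} = \left(\sqrt{12} + 15\right)^{2} = \left(2 \sqrt{3} + 15\right)^{2} = \left(15 + 2 \sqrt{3}\right)^{2}$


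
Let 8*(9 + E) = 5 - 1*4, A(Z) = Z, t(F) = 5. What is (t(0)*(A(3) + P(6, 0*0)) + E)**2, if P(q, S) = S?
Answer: 2401/64 ≈ 37.516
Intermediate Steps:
E = -71/8 (E = -9 + (5 - 1*4)/8 = -9 + (5 - 4)/8 = -9 + (1/8)*1 = -9 + 1/8 = -71/8 ≈ -8.8750)
(t(0)*(A(3) + P(6, 0*0)) + E)**2 = (5*(3 + 0*0) - 71/8)**2 = (5*(3 + 0) - 71/8)**2 = (5*3 - 71/8)**2 = (15 - 71/8)**2 = (49/8)**2 = 2401/64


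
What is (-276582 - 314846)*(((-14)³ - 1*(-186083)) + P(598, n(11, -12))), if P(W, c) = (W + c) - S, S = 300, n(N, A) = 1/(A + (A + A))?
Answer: -977472424867/9 ≈ -1.0861e+11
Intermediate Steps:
n(N, A) = 1/(3*A) (n(N, A) = 1/(A + 2*A) = 1/(3*A))
P(W, c) = -300 + W + c (P(W, c) = (W + c) - 1*300 = (W + c) - 300 = -300 + W + c)
(-276582 - 314846)*(((-14)³ - 1*(-186083)) + P(598, n(11, -12))) = (-276582 - 314846)*(((-14)³ - 1*(-186083)) + (-300 + 598 + (⅓)/(-12))) = -591428*((-2744 + 186083) + (-300 + 598 + (⅓)*(-1/12))) = -591428*(183339 + (-300 + 598 - 1/36)) = -591428*(183339 + 10727/36) = -591428*6610931/36 = -977472424867/9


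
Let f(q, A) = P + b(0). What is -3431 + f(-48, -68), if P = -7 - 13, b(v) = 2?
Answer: -3449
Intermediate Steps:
P = -20
f(q, A) = -18 (f(q, A) = -20 + 2 = -18)
-3431 + f(-48, -68) = -3431 - 18 = -3449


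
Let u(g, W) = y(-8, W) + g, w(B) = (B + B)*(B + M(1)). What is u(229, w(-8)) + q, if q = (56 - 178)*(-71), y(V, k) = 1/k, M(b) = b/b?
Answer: 995793/112 ≈ 8891.0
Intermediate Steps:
M(b) = 1
q = 8662 (q = -122*(-71) = 8662)
w(B) = 2*B*(1 + B) (w(B) = (B + B)*(B + 1) = (2*B)*(1 + B) = 2*B*(1 + B))
u(g, W) = g + 1/W (u(g, W) = 1/W + g = g + 1/W)
u(229, w(-8)) + q = (229 + 1/(2*(-8)*(1 - 8))) + 8662 = (229 + 1/(2*(-8)*(-7))) + 8662 = (229 + 1/112) + 8662 = 25649/112 + 8662 = 995793/112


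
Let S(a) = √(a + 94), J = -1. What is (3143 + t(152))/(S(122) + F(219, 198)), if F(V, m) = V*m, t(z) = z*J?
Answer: 2401773/34819682 - 997*√6/104459046 ≈ 0.068954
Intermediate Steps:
t(z) = -z (t(z) = z*(-1) = -z)
S(a) = √(94 + a)
(3143 + t(152))/(S(122) + F(219, 198)) = (3143 - 1*152)/(√(94 + 122) + 219*198) = (3143 - 152)/(√216 + 43362) = 2991/(6*√6 + 43362) = 2991/(43362 + 6*√6)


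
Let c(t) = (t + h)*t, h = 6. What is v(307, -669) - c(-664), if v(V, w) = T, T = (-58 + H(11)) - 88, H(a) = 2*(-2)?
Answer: -437062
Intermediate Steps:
H(a) = -4
T = -150 (T = (-58 - 4) - 88 = -62 - 88 = -150)
c(t) = t*(6 + t) (c(t) = (t + 6)*t = (6 + t)*t = t*(6 + t))
v(V, w) = -150
v(307, -669) - c(-664) = -150 - (-664)*(6 - 664) = -150 - (-664)*(-658) = -150 - 1*436912 = -150 - 436912 = -437062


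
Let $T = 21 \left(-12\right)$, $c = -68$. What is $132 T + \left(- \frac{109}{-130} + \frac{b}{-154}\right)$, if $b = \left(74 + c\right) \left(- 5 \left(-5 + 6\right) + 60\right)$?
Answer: $- \frac{30271427}{910} \approx -33265.0$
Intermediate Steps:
$b = 330$ ($b = \left(74 - 68\right) \left(- 5 \left(-5 + 6\right) + 60\right) = 6 \left(\left(-5\right) 1 + 60\right) = 6 \left(-5 + 60\right) = 6 \cdot 55 = 330$)
$T = -252$
$132 T + \left(- \frac{109}{-130} + \frac{b}{-154}\right) = 132 \left(-252\right) + \left(- \frac{109}{-130} + \frac{330}{-154}\right) = -33264 + \left(\left(-109\right) \left(- \frac{1}{130}\right) + 330 \left(- \frac{1}{154}\right)\right) = -33264 + \left(\frac{109}{130} - \frac{15}{7}\right) = -33264 - \frac{1187}{910} = - \frac{30271427}{910}$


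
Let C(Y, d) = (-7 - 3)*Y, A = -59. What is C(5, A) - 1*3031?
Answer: -3081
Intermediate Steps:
C(Y, d) = -10*Y
C(5, A) - 1*3031 = -10*5 - 1*3031 = -50 - 3031 = -3081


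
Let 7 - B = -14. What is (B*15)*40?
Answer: 12600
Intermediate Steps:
B = 21 (B = 7 - 1*(-14) = 7 + 14 = 21)
(B*15)*40 = (21*15)*40 = 315*40 = 12600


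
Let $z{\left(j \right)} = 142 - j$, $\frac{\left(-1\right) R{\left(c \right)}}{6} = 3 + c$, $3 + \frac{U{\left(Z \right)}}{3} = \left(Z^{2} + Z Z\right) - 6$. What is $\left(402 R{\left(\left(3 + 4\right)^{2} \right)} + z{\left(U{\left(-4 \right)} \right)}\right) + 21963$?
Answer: $-103388$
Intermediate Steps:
$U{\left(Z \right)} = -27 + 6 Z^{2}$ ($U{\left(Z \right)} = -9 + 3 \left(\left(Z^{2} + Z Z\right) - 6\right) = -9 + 3 \left(\left(Z^{2} + Z^{2}\right) - 6\right) = -9 + 3 \left(2 Z^{2} - 6\right) = -9 + 3 \left(-6 + 2 Z^{2}\right) = -9 + \left(-18 + 6 Z^{2}\right) = -27 + 6 Z^{2}$)
$R{\left(c \right)} = -18 - 6 c$ ($R{\left(c \right)} = - 6 \left(3 + c\right) = -18 - 6 c$)
$\left(402 R{\left(\left(3 + 4\right)^{2} \right)} + z{\left(U{\left(-4 \right)} \right)}\right) + 21963 = \left(402 \left(-18 - 6 \left(3 + 4\right)^{2}\right) + \left(142 - \left(-27 + 6 \left(-4\right)^{2}\right)\right)\right) + 21963 = \left(402 \left(-18 - 6 \cdot 7^{2}\right) + \left(142 - \left(-27 + 6 \cdot 16\right)\right)\right) + 21963 = \left(402 \left(-18 - 294\right) + \left(142 - \left(-27 + 96\right)\right)\right) + 21963 = \left(402 \left(-18 - 294\right) + \left(142 - 69\right)\right) + 21963 = \left(402 \left(-312\right) + \left(142 - 69\right)\right) + 21963 = \left(-125424 + 73\right) + 21963 = -125351 + 21963 = -103388$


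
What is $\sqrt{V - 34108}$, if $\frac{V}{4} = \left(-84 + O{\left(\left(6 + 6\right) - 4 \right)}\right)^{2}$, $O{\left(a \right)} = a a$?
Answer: $6 i \sqrt{903} \approx 180.3 i$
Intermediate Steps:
$O{\left(a \right)} = a^{2}$
$V = 1600$ ($V = 4 \left(-84 + \left(\left(6 + 6\right) - 4\right)^{2}\right)^{2} = 4 \left(-84 + \left(12 - 4\right)^{2}\right)^{2} = 4 \left(-84 + 8^{2}\right)^{2} = 4 \left(-84 + 64\right)^{2} = 4 \left(-20\right)^{2} = 4 \cdot 400 = 1600$)
$\sqrt{V - 34108} = \sqrt{1600 - 34108} = \sqrt{-32508} = 6 i \sqrt{903}$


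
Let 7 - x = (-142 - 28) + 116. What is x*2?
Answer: 122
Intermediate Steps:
x = 61 (x = 7 - ((-142 - 28) + 116) = 7 - (-170 + 116) = 7 - 1*(-54) = 7 + 54 = 61)
x*2 = 61*2 = 122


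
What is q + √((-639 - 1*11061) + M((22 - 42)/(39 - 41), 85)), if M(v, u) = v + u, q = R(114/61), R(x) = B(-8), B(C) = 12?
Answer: 12 + I*√11605 ≈ 12.0 + 107.73*I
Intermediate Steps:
R(x) = 12
q = 12
M(v, u) = u + v
q + √((-639 - 1*11061) + M((22 - 42)/(39 - 41), 85)) = 12 + √((-639 - 1*11061) + (85 + (22 - 42)/(39 - 41))) = 12 + √((-639 - 11061) + (85 - 20/(-2))) = 12 + √(-11700 + (85 - 20*(-½))) = 12 + √(-11700 + (85 + 10)) = 12 + √(-11700 + 95) = 12 + √(-11605) = 12 + I*√11605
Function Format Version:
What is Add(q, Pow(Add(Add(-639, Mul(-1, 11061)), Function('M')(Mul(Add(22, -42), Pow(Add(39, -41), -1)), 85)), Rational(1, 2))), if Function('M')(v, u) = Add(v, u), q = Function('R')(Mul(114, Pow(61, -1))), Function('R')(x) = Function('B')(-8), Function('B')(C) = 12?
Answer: Add(12, Mul(I, Pow(11605, Rational(1, 2)))) ≈ Add(12.000, Mul(107.73, I))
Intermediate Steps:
Function('R')(x) = 12
q = 12
Function('M')(v, u) = Add(u, v)
Add(q, Pow(Add(Add(-639, Mul(-1, 11061)), Function('M')(Mul(Add(22, -42), Pow(Add(39, -41), -1)), 85)), Rational(1, 2))) = Add(12, Pow(Add(Add(-639, Mul(-1, 11061)), Add(85, Mul(Add(22, -42), Pow(Add(39, -41), -1)))), Rational(1, 2))) = Add(12, Pow(Add(Add(-639, -11061), Add(85, Mul(-20, Pow(-2, -1)))), Rational(1, 2))) = Add(12, Pow(Add(-11700, Add(85, Mul(-20, Rational(-1, 2)))), Rational(1, 2))) = Add(12, Pow(Add(-11700, Add(85, 10)), Rational(1, 2))) = Add(12, Pow(Add(-11700, 95), Rational(1, 2))) = Add(12, Pow(-11605, Rational(1, 2))) = Add(12, Mul(I, Pow(11605, Rational(1, 2))))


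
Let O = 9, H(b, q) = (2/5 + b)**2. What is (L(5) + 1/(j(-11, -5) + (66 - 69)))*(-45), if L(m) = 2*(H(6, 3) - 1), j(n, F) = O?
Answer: -36039/10 ≈ -3603.9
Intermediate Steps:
H(b, q) = (2/5 + b)**2 (H(b, q) = (2*(1/5) + b)**2 = (2/5 + b)**2)
j(n, F) = 9
L(m) = 1998/25 (L(m) = 2*((2 + 5*6)**2/25 - 1) = 2*((2 + 30)**2/25 - 1) = 2*((1/25)*32**2 - 1) = 2*((1/25)*1024 - 1) = 2*(1024/25 - 1) = 2*(999/25) = 1998/25)
(L(5) + 1/(j(-11, -5) + (66 - 69)))*(-45) = (1998/25 + 1/(9 + (66 - 69)))*(-45) = (1998/25 + 1/(9 - 3))*(-45) = (1998/25 + 1/6)*(-45) = (12013/150)*(-45) = -36039/10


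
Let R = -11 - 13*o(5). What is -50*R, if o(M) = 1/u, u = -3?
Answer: 1000/3 ≈ 333.33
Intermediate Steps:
o(M) = -⅓ (o(M) = 1/(-3) = -⅓)
R = -20/3 (R = -11 - 13*(-⅓) = -11 + 13/3 = -20/3 ≈ -6.6667)
-50*R = -50*(-20/3) = 1000/3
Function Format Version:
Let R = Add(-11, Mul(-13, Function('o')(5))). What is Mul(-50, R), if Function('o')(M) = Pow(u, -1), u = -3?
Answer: Rational(1000, 3) ≈ 333.33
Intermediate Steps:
Function('o')(M) = Rational(-1, 3) (Function('o')(M) = Pow(-3, -1) = Rational(-1, 3))
R = Rational(-20, 3) (R = Add(-11, Mul(-13, Rational(-1, 3))) = Add(-11, Rational(13, 3)) = Rational(-20, 3) ≈ -6.6667)
Mul(-50, R) = Mul(-50, Rational(-20, 3)) = Rational(1000, 3)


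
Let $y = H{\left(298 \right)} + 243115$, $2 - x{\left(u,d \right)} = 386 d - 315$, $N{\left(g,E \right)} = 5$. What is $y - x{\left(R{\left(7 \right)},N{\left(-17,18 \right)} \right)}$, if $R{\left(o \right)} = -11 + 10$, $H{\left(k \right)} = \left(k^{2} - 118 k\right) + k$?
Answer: $298666$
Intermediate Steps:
$H{\left(k \right)} = k^{2} - 117 k$
$R{\left(o \right)} = -1$
$x{\left(u,d \right)} = 317 - 386 d$ ($x{\left(u,d \right)} = 2 - \left(386 d - 315\right) = 2 - \left(-315 + 386 d\right) = 317 - 386 d$)
$y = 297053$ ($y = 298 \left(-117 + 298\right) + 243115 = 298 \cdot 181 + 243115 = 53938 + 243115 = 297053$)
$y - x{\left(R{\left(7 \right)},N{\left(-17,18 \right)} \right)} = 297053 - \left(317 - 1930\right) = 297053 - -1613 = 297053 + 1613 = 298666$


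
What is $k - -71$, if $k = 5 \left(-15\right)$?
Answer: $-4$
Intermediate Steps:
$k = -75$
$k - -71 = -75 - -71 = -75 + 71 = -4$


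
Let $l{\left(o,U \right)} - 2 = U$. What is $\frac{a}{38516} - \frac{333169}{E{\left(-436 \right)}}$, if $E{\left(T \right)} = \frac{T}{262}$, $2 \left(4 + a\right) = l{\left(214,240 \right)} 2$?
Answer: $\frac{210129528201}{1049561} \approx 2.0021 \cdot 10^{5}$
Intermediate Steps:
$l{\left(o,U \right)} = 2 + U$
$a = 238$ ($a = -4 + \frac{\left(2 + 240\right) 2}{2} = -4 + \frac{242 \cdot 2}{2} = -4 + \frac{1}{2} \cdot 484 = -4 + 242 = 238$)
$E{\left(T \right)} = \frac{T}{262}$ ($E{\left(T \right)} = T \frac{1}{262} = \frac{T}{262}$)
$\frac{a}{38516} - \frac{333169}{E{\left(-436 \right)}} = \frac{238}{38516} - \frac{333169}{\frac{1}{262} \left(-436\right)} = 238 \cdot \frac{1}{38516} - \frac{333169}{- \frac{218}{131}} = \frac{119}{19258} - - \frac{43645139}{218} = \frac{119}{19258} + \frac{43645139}{218} = \frac{210129528201}{1049561}$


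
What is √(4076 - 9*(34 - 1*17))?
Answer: √3923 ≈ 62.634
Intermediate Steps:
√(4076 - 9*(34 - 1*17)) = √(4076 - 9*(34 - 17)) = √(4076 - 9*17) = √(4076 - 153) = √3923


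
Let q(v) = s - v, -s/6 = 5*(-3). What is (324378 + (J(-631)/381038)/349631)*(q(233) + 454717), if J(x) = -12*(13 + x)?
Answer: 9822096789020618447700/66611348489 ≈ 1.4745e+11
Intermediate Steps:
s = 90 (s = -30*(-3) = -6*(-15) = 90)
q(v) = 90 - v
J(x) = -156 - 12*x
(324378 + (J(-631)/381038)/349631)*(q(233) + 454717) = (324378 + ((-156 - 12*(-631))/381038)/349631)*((90 - 1*233) + 454717) = (324378 + ((-156 + 7572)*(1/381038))*(1/349631))*((90 - 233) + 454717) = (324378 + (7416*(1/381038))*(1/349631))*(-143 + 454717) = (324378 + (3708/190519)*(1/349631))*454574 = (324378 + 3708/66611348489)*454574 = (21607256000168550/66611348489)*454574 = 9822096789020618447700/66611348489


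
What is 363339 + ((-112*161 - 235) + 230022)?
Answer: 575094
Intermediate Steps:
363339 + ((-112*161 - 235) + 230022) = 363339 + ((-18032 - 235) + 230022) = 363339 + (-18267 + 230022) = 363339 + 211755 = 575094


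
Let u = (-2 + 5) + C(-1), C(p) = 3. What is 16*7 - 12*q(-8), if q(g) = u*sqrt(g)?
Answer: 112 - 144*I*sqrt(2) ≈ 112.0 - 203.65*I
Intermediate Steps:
u = 6 (u = (-2 + 5) + 3 = 3 + 3 = 6)
q(g) = 6*sqrt(g)
16*7 - 12*q(-8) = 16*7 - 72*sqrt(-8) = 112 - 72*2*I*sqrt(2) = 112 - 144*I*sqrt(2)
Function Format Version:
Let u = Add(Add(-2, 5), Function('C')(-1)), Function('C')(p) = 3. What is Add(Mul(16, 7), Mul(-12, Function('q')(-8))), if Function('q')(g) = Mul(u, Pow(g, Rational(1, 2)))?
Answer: Add(112, Mul(-144, I, Pow(2, Rational(1, 2)))) ≈ Add(112.00, Mul(-203.65, I))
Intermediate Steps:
u = 6 (u = Add(Add(-2, 5), 3) = Add(3, 3) = 6)
Function('q')(g) = Mul(6, Pow(g, Rational(1, 2)))
Add(Mul(16, 7), Mul(-12, Function('q')(-8))) = Add(Mul(16, 7), Mul(-12, Mul(6, Pow(-8, Rational(1, 2))))) = Add(112, Mul(-12, Mul(6, Mul(2, I, Pow(2, Rational(1, 2)))))) = Add(112, Mul(-12, Mul(12, I, Pow(2, Rational(1, 2))))) = Add(112, Mul(-144, I, Pow(2, Rational(1, 2))))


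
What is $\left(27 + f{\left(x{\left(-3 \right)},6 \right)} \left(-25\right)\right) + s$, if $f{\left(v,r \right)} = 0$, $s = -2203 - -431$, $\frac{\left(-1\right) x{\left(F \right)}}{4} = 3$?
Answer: $-1745$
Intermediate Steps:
$x{\left(F \right)} = -12$ ($x{\left(F \right)} = \left(-4\right) 3 = -12$)
$s = -1772$ ($s = -2203 + 431 = -1772$)
$\left(27 + f{\left(x{\left(-3 \right)},6 \right)} \left(-25\right)\right) + s = \left(27 + 0 \left(-25\right)\right) - 1772 = \left(27 + 0\right) - 1772 = 27 - 1772 = -1745$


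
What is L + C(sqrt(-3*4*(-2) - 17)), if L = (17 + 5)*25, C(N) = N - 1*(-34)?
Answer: 584 + sqrt(7) ≈ 586.65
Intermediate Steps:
C(N) = 34 + N (C(N) = N + 34 = 34 + N)
L = 550 (L = 22*25 = 550)
L + C(sqrt(-3*4*(-2) - 17)) = 550 + (34 + sqrt(-3*4*(-2) - 17)) = 550 + (34 + sqrt(-12*(-2) - 17)) = 550 + (34 + sqrt(24 - 17)) = 550 + (34 + sqrt(7)) = 584 + sqrt(7)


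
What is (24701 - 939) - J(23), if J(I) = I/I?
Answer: 23761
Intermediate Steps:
J(I) = 1
(24701 - 939) - J(23) = (24701 - 939) - 1*1 = 23762 - 1 = 23761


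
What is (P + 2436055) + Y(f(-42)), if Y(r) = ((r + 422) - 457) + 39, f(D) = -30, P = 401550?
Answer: 2837579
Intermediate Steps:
Y(r) = 4 + r (Y(r) = ((422 + r) - 457) + 39 = (-35 + r) + 39 = 4 + r)
(P + 2436055) + Y(f(-42)) = (401550 + 2436055) + (4 - 30) = 2837605 - 26 = 2837579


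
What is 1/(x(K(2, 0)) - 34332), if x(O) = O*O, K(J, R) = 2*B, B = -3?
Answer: -1/34296 ≈ -2.9158e-5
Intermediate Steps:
K(J, R) = -6 (K(J, R) = 2*(-3) = -6)
x(O) = O²
1/(x(K(2, 0)) - 34332) = 1/((-6)² - 34332) = 1/(36 - 34332) = 1/(-34296) = -1/34296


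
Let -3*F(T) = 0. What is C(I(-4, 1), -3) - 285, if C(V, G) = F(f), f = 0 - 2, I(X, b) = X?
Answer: -285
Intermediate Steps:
f = -2
F(T) = 0 (F(T) = -⅓*0 = 0)
C(V, G) = 0
C(I(-4, 1), -3) - 285 = 0 - 285 = -285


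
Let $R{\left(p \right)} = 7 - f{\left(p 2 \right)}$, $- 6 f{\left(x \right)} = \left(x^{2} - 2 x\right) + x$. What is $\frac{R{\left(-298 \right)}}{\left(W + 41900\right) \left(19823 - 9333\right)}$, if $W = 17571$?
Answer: $\frac{59309}{623850790} \approx 9.5069 \cdot 10^{-5}$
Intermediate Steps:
$f{\left(x \right)} = - \frac{x^{2}}{6} + \frac{x}{6}$ ($f{\left(x \right)} = - \frac{\left(x^{2} - 2 x\right) + x}{6} = - \frac{x^{2} - x}{6} = - \frac{x^{2}}{6} + \frac{x}{6}$)
$R{\left(p \right)} = 7 - \frac{p \left(1 - 2 p\right)}{3}$ ($R{\left(p \right)} = 7 - \frac{p 2 \left(1 - p 2\right)}{6} = 7 - \frac{2 p \left(1 - 2 p\right)}{6} = 7 - \frac{p \left(1 - 2 p\right)}{3}$)
$\frac{R{\left(-298 \right)}}{\left(W + 41900\right) \left(19823 - 9333\right)} = \frac{7 + \frac{1}{3} \left(-298\right) \left(-1 + 2 \left(-298\right)\right)}{\left(17571 + 41900\right) \left(19823 - 9333\right)} = \frac{7 + \frac{1}{3} \left(-298\right) \left(-1 - 596\right)}{59471 \cdot 10490} = \frac{7 + \frac{1}{3} \left(-298\right) \left(-597\right)}{623850790} = \left(7 + 59302\right) \frac{1}{623850790} = 59309 \cdot \frac{1}{623850790} = \frac{59309}{623850790}$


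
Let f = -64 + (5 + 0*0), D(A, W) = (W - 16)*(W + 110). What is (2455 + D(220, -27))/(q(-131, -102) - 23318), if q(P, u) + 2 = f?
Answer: 1114/23379 ≈ 0.047650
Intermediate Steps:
D(A, W) = (-16 + W)*(110 + W)
f = -59 (f = -64 + (5 + 0) = -64 + 5 = -59)
q(P, u) = -61 (q(P, u) = -2 - 59 = -61)
(2455 + D(220, -27))/(q(-131, -102) - 23318) = (2455 + (-1760 + (-27)² + 94*(-27)))/(-61 - 23318) = (2455 + (-1760 + 729 - 2538))/(-23379) = (2455 - 3569)*(-1/23379) = -1114*(-1/23379) = 1114/23379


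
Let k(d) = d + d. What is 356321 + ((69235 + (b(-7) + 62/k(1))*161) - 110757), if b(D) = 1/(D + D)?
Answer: 639557/2 ≈ 3.1978e+5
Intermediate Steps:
k(d) = 2*d
b(D) = 1/(2*D)
356321 + ((69235 + (b(-7) + 62/k(1))*161) - 110757) = 356321 + ((69235 + ((½)/(-7) + 62/((2*1)))*161) - 110757) = 356321 + ((69235 + ((½)*(-⅐) + 62/2)*161) - 110757) = 356321 + ((69235 + (-1/14 + 62*(½))*161) - 110757) = 356321 + ((69235 + (-1/14 + 31)*161) - 110757) = 356321 + ((69235 + (433/14)*161) - 110757) = 356321 + ((69235 + 9959/2) - 110757) = 356321 + (148429/2 - 110757) = 356321 - 73085/2 = 639557/2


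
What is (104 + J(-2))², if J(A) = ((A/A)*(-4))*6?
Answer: 6400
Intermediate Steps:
J(A) = -24 (J(A) = (1*(-4))*6 = -4*6 = -24)
(104 + J(-2))² = (104 - 24)² = 80² = 6400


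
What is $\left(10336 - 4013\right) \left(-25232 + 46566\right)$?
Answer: $134894882$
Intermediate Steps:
$\left(10336 - 4013\right) \left(-25232 + 46566\right) = 6323 \cdot 21334 = 134894882$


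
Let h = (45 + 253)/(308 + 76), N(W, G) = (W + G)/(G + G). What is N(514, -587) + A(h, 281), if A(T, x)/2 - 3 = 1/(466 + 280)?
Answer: 2655815/437902 ≈ 6.0649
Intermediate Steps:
N(W, G) = (G + W)/(2*G) (N(W, G) = (G + W)/((2*G)) = (G + W)*(1/(2*G)) = (G + W)/(2*G))
h = 149/192 (h = 298/384 = 298*(1/384) = 149/192 ≈ 0.77604)
A(T, x) = 2239/373 (A(T, x) = 6 + 2/(466 + 280) = 6 + 2/746 = 6 + 2*(1/746) = 6 + 1/373 = 2239/373)
N(514, -587) + A(h, 281) = (½)*(-587 + 514)/(-587) + 2239/373 = (½)*(-1/587)*(-73) + 2239/373 = 73/1174 + 2239/373 = 2655815/437902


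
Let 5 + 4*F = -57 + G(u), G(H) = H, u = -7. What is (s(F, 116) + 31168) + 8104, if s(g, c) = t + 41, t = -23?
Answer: 39290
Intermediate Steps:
F = -69/4 (F = -5/4 + (-57 - 7)/4 = -5/4 + (1/4)*(-64) = -5/4 - 16 = -69/4 ≈ -17.250)
s(g, c) = 18 (s(g, c) = -23 + 41 = 18)
(s(F, 116) + 31168) + 8104 = (18 + 31168) + 8104 = 31186 + 8104 = 39290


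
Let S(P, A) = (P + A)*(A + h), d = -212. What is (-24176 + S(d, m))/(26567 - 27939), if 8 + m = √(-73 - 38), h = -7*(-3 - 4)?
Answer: 33307/1372 + 179*I*√111/1372 ≈ 24.276 + 1.3745*I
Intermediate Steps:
h = 49 (h = -7*(-7) = 49)
m = -8 + I*√111 (m = -8 + √(-73 - 38) = -8 + √(-111) = -8 + I*√111 ≈ -8.0 + 10.536*I)
S(P, A) = (49 + A)*(A + P) (S(P, A) = (P + A)*(A + 49) = (A + P)*(49 + A) = (49 + A)*(A + P))
(-24176 + S(d, m))/(26567 - 27939) = (-24176 + ((-8 + I*√111)² + 49*(-8 + I*√111) + 49*(-212) + (-8 + I*√111)*(-212)))/(26567 - 27939) = (-24176 + ((-8 + I*√111)² + (-392 + 49*I*√111) - 10388 + (1696 - 212*I*√111)))/(-1372) = (-24176 + (-9084 + (-8 + I*√111)² - 163*I*√111))*(-1/1372) = (-33260 + (-8 + I*√111)² - 163*I*√111)*(-1/1372) = 8315/343 - (-8 + I*√111)²/1372 + 163*I*√111/1372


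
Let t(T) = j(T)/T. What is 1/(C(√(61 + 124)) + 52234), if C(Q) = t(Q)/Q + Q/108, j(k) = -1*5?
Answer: 834072916176/43566942160772671 - 147852*√185/43566942160772671 ≈ 1.9145e-5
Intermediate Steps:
j(k) = -5
t(T) = -5/T
C(Q) = -5/Q² + Q/108 (C(Q) = (-5/Q)/Q + Q/108 = -5/Q² + Q*(1/108) = -5/Q² + Q/108)
1/(C(√(61 + 124)) + 52234) = 1/((-5/(61 + 124) + √(61 + 124)/108) + 52234) = 1/((-5/(√185)² + √185/108) + 52234) = 1/((-5*1/185 + √185/108) + 52234) = 1/((-1/37 + √185/108) + 52234) = 1/(1932657/37 + √185/108)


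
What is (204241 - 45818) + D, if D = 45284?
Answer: 203707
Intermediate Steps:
(204241 - 45818) + D = (204241 - 45818) + 45284 = 158423 + 45284 = 203707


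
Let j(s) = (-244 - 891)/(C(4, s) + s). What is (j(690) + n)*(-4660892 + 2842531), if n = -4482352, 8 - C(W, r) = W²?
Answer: 5558666296218839/682 ≈ 8.1505e+12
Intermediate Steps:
C(W, r) = 8 - W²
j(s) = -1135/(-8 + s) (j(s) = (-244 - 891)/((8 - 1*4²) + s) = -1135/((8 - 1*16) + s) = -1135/((8 - 16) + s) = -1135/(-8 + s))
(j(690) + n)*(-4660892 + 2842531) = (-1135/(-8 + 690) - 4482352)*(-4660892 + 2842531) = (-1135/682 - 4482352)*(-1818361) = -3056965199/682*(-1818361) = 5558666296218839/682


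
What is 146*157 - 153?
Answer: 22769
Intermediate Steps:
146*157 - 153 = 22922 - 153 = 22769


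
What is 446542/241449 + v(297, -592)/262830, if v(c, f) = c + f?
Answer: 7819560427/4230669378 ≈ 1.8483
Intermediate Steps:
446542/241449 + v(297, -592)/262830 = 446542/241449 + (297 - 592)/262830 = 446542*(1/241449) - 295*1/262830 = 446542/241449 - 59/52566 = 7819560427/4230669378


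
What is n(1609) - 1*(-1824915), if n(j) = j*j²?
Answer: 4167334444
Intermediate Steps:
n(j) = j³
n(1609) - 1*(-1824915) = 1609³ - 1*(-1824915) = 4165509529 + 1824915 = 4167334444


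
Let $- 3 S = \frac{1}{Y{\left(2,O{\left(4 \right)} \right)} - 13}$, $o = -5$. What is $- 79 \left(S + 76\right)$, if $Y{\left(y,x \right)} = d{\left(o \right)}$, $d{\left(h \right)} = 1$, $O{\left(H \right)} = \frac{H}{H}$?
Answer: $- \frac{216223}{36} \approx -6006.2$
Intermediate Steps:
$O{\left(H \right)} = 1$
$Y{\left(y,x \right)} = 1$
$S = \frac{1}{36}$ ($S = - \frac{1}{3 \left(1 - 13\right)} = - \frac{1}{3 \left(-12\right)} = \left(- \frac{1}{3}\right) \left(- \frac{1}{12}\right) = \frac{1}{36} \approx 0.027778$)
$- 79 \left(S + 76\right) = - 79 \left(\frac{1}{36} + 76\right) = \left(-79\right) \frac{2737}{36} = - \frac{216223}{36}$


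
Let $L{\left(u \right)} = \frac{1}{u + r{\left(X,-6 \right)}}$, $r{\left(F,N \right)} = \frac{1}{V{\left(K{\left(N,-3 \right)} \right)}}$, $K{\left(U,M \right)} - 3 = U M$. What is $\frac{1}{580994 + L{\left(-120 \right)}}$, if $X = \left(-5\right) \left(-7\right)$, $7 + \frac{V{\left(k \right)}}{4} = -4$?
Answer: $\frac{5281}{3068229270} \approx 1.7212 \cdot 10^{-6}$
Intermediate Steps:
$K{\left(U,M \right)} = 3 + M U$ ($K{\left(U,M \right)} = 3 + U M = 3 + M U$)
$V{\left(k \right)} = -44$ ($V{\left(k \right)} = -28 + 4 \left(-4\right) = -28 - 16 = -44$)
$X = 35$
$r{\left(F,N \right)} = - \frac{1}{44}$ ($r{\left(F,N \right)} = \frac{1}{-44} = - \frac{1}{44}$)
$L{\left(u \right)} = \frac{1}{- \frac{1}{44} + u}$ ($L{\left(u \right)} = \frac{1}{u - \frac{1}{44}} = \frac{1}{- \frac{1}{44} + u}$)
$\frac{1}{580994 + L{\left(-120 \right)}} = \frac{1}{580994 + \frac{44}{-1 + 44 \left(-120\right)}} = \frac{1}{580994 + \frac{44}{-1 - 5280}} = \frac{1}{580994 + \frac{44}{-5281}} = \frac{1}{580994 + 44 \left(- \frac{1}{5281}\right)} = \frac{1}{580994 - \frac{44}{5281}} = \frac{1}{\frac{3068229270}{5281}} = \frac{5281}{3068229270}$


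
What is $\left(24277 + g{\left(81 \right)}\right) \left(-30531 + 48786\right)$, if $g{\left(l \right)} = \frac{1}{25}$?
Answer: $\frac{2215886826}{5} \approx 4.4318 \cdot 10^{8}$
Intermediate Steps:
$g{\left(l \right)} = \frac{1}{25}$
$\left(24277 + g{\left(81 \right)}\right) \left(-30531 + 48786\right) = \left(24277 + \frac{1}{25}\right) \left(-30531 + 48786\right) = \frac{606926}{25} \cdot 18255 = \frac{2215886826}{5}$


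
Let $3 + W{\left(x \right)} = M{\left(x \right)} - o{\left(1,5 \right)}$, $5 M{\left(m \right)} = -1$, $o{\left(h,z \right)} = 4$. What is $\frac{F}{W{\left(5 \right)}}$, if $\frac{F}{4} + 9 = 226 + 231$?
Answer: $- \frac{2240}{9} \approx -248.89$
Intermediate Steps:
$M{\left(m \right)} = - \frac{1}{5}$ ($M{\left(m \right)} = \frac{1}{5} \left(-1\right) = - \frac{1}{5}$)
$F = 1792$ ($F = -36 + 4 \left(226 + 231\right) = -36 + 4 \cdot 457 = -36 + 1828 = 1792$)
$W{\left(x \right)} = - \frac{36}{5}$ ($W{\left(x \right)} = -3 - \frac{21}{5} = - \frac{36}{5}$)
$\frac{F}{W{\left(5 \right)}} = \frac{1792}{- \frac{36}{5}} = 1792 \left(- \frac{5}{36}\right) = - \frac{2240}{9}$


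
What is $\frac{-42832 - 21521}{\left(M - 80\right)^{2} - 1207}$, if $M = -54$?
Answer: $- \frac{21451}{5583} \approx -3.8422$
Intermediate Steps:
$\frac{-42832 - 21521}{\left(M - 80\right)^{2} - 1207} = \frac{-42832 - 21521}{\left(-54 - 80\right)^{2} - 1207} = - \frac{64353}{\left(-134\right)^{2} - 1207} = - \frac{64353}{17956 - 1207} = - \frac{64353}{16749} = \left(-64353\right) \frac{1}{16749} = - \frac{21451}{5583}$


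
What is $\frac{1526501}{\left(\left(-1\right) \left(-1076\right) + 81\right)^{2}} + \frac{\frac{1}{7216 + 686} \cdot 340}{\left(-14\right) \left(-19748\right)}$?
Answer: $\frac{833729830509601}{731130507980964} \approx 1.1403$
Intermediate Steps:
$\frac{1526501}{\left(\left(-1\right) \left(-1076\right) + 81\right)^{2}} + \frac{\frac{1}{7216 + 686} \cdot 340}{\left(-14\right) \left(-19748\right)} = \frac{1526501}{\left(1076 + 81\right)^{2}} + \frac{\frac{1}{7902} \cdot 340}{276472} = \frac{1526501}{1157^{2}} + \frac{1}{7902} \cdot 340 \cdot \frac{1}{276472} = \frac{1526501}{1338649} + \frac{170}{3951} \cdot \frac{1}{276472} = 1526501 \cdot \frac{1}{1338649} + \frac{85}{546170436} = \frac{1526501}{1338649} + \frac{85}{546170436} = \frac{833729830509601}{731130507980964}$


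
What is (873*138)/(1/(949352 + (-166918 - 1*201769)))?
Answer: 69955035210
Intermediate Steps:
(873*138)/(1/(949352 + (-166918 - 1*201769))) = 120474/(1/(949352 + (-166918 - 201769))) = 120474/(1/(949352 - 368687)) = 120474/(1/580665) = 120474*580665 = 69955035210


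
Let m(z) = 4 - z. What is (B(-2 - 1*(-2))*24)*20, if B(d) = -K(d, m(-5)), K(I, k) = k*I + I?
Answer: 0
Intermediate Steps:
K(I, k) = I + I*k (K(I, k) = I*k + I = I + I*k)
B(d) = -10*d (B(d) = -d*(1 + (4 - 1*(-5))) = -d*(1 + (4 + 5)) = -d*(1 + 9) = -d*10 = -10*d)
(B(-2 - 1*(-2))*24)*20 = (-10*(-2 - 1*(-2))*24)*20 = (-10*(-2 + 2)*24)*20 = (-10*0*24)*20 = (0*24)*20 = 0*20 = 0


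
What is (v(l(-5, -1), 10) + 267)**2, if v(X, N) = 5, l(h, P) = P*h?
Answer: 73984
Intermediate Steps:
(v(l(-5, -1), 10) + 267)**2 = (5 + 267)**2 = 272**2 = 73984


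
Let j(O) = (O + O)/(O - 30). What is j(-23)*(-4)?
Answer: -184/53 ≈ -3.4717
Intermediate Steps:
j(O) = 2*O/(-30 + O) (j(O) = (2*O)/(-30 + O) = 2*O/(-30 + O))
j(-23)*(-4) = (2*(-23)/(-30 - 23))*(-4) = (2*(-23)/(-53))*(-4) = (2*(-23)*(-1/53))*(-4) = (46/53)*(-4) = -184/53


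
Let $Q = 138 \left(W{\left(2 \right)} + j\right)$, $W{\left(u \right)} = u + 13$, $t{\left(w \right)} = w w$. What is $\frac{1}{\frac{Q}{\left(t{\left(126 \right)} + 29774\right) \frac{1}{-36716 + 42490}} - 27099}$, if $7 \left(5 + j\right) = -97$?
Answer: $- \frac{159775}{4340499687} \approx -3.681 \cdot 10^{-5}$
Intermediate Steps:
$t{\left(w \right)} = w^{2}$
$W{\left(u \right)} = 13 + u$
$j = - \frac{132}{7}$ ($j = -5 + \frac{1}{7} \left(-97\right) = -5 - \frac{97}{7} = - \frac{132}{7} \approx -18.857$)
$Q = - \frac{3726}{7}$ ($Q = 138 \left(\left(13 + 2\right) - \frac{132}{7}\right) = 138 \left(15 - \frac{132}{7}\right) = 138 \left(- \frac{27}{7}\right) = - \frac{3726}{7} \approx -532.29$)
$\frac{1}{\frac{Q}{\left(t{\left(126 \right)} + 29774\right) \frac{1}{-36716 + 42490}} - 27099} = \frac{1}{- \frac{3726}{7 \frac{126^{2} + 29774}{-36716 + 42490}} - 27099} = \frac{1}{- \frac{3726}{7 \frac{15876 + 29774}{5774}} - 27099} = \frac{1}{- \frac{3726}{7 \cdot 45650 \cdot \frac{1}{5774}} - 27099} = \frac{1}{- \frac{3726}{7 \cdot \frac{22825}{2887}} - 27099} = \frac{1}{\left(- \frac{3726}{7}\right) \frac{2887}{22825} - 27099} = \frac{1}{- \frac{10756962}{159775} - 27099} = \frac{1}{- \frac{4340499687}{159775}} = - \frac{159775}{4340499687}$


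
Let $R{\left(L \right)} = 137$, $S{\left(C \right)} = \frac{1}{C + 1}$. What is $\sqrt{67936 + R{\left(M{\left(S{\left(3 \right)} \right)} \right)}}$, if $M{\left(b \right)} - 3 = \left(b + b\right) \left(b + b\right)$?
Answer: $\sqrt{68073} \approx 260.91$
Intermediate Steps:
$S{\left(C \right)} = \frac{1}{1 + C}$
$M{\left(b \right)} = 3 + 4 b^{2}$ ($M{\left(b \right)} = 3 + \left(b + b\right) \left(b + b\right) = 3 + 2 b 2 b = 3 + 4 b^{2}$)
$\sqrt{67936 + R{\left(M{\left(S{\left(3 \right)} \right)} \right)}} = \sqrt{67936 + 137} = \sqrt{68073}$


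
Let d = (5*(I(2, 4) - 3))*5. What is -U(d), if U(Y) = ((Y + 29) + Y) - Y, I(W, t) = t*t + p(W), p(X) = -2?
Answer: -304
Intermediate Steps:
I(W, t) = -2 + t**2 (I(W, t) = t*t - 2 = t**2 - 2 = -2 + t**2)
d = 275 (d = (5*((-2 + 4**2) - 3))*5 = (5*((-2 + 16) - 3))*5 = (5*(14 - 3))*5 = (5*11)*5 = 55*5 = 275)
U(Y) = 29 + Y (U(Y) = ((29 + Y) + Y) - Y = (29 + 2*Y) - Y = 29 + Y)
-U(d) = -(29 + 275) = -1*304 = -304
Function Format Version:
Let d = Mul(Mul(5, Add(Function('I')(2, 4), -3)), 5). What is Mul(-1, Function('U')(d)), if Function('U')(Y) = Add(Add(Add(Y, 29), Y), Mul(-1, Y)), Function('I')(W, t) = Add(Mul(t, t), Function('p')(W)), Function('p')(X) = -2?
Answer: -304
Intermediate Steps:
Function('I')(W, t) = Add(-2, Pow(t, 2)) (Function('I')(W, t) = Add(Mul(t, t), -2) = Add(Pow(t, 2), -2) = Add(-2, Pow(t, 2)))
d = 275 (d = Mul(Mul(5, Add(Add(-2, Pow(4, 2)), -3)), 5) = Mul(Mul(5, Add(Add(-2, 16), -3)), 5) = Mul(Mul(5, Add(14, -3)), 5) = Mul(Mul(5, 11), 5) = Mul(55, 5) = 275)
Function('U')(Y) = Add(29, Y) (Function('U')(Y) = Add(Add(Add(29, Y), Y), Mul(-1, Y)) = Add(Add(29, Mul(2, Y)), Mul(-1, Y)) = Add(29, Y))
Mul(-1, Function('U')(d)) = Mul(-1, Add(29, 275)) = Mul(-1, 304) = -304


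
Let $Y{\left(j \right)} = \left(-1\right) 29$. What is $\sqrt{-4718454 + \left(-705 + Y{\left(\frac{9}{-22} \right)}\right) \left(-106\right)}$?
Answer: $5 i \sqrt{185626} \approx 2154.2 i$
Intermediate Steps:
$Y{\left(j \right)} = -29$
$\sqrt{-4718454 + \left(-705 + Y{\left(\frac{9}{-22} \right)}\right) \left(-106\right)} = \sqrt{-4718454 + \left(-705 - 29\right) \left(-106\right)} = \sqrt{-4718454 - -77804} = \sqrt{-4718454 + 77804} = \sqrt{-4640650} = 5 i \sqrt{185626}$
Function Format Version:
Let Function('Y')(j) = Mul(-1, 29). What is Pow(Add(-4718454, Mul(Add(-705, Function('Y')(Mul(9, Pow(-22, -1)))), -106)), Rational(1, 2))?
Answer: Mul(5, I, Pow(185626, Rational(1, 2))) ≈ Mul(2154.2, I)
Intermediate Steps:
Function('Y')(j) = -29
Pow(Add(-4718454, Mul(Add(-705, Function('Y')(Mul(9, Pow(-22, -1)))), -106)), Rational(1, 2)) = Pow(Add(-4718454, Mul(Add(-705, -29), -106)), Rational(1, 2)) = Pow(Add(-4718454, Mul(-734, -106)), Rational(1, 2)) = Pow(Add(-4718454, 77804), Rational(1, 2)) = Pow(-4640650, Rational(1, 2)) = Mul(5, I, Pow(185626, Rational(1, 2)))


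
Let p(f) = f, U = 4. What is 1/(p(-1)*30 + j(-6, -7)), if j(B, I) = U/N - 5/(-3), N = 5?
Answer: -15/413 ≈ -0.036320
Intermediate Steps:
j(B, I) = 37/15 (j(B, I) = 4/5 - 5/(-3) = 4*(⅕) - 5*(-⅓) = ⅘ + 5/3 = 37/15)
1/(p(-1)*30 + j(-6, -7)) = 1/(-1*30 + 37/15) = 1/(-30 + 37/15) = 1/(-413/15) = -15/413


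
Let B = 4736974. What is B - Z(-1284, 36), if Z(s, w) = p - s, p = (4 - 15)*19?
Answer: 4735899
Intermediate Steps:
p = -209 (p = -11*19 = -209)
Z(s, w) = -209 - s
B - Z(-1284, 36) = 4736974 - (-209 - 1*(-1284)) = 4736974 - (-209 + 1284) = 4736974 - 1*1075 = 4736974 - 1075 = 4735899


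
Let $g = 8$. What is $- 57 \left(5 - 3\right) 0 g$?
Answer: $0$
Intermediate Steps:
$- 57 \left(5 - 3\right) 0 g = - 57 \left(5 - 3\right) 0 \cdot 8 = - 57 \cdot 2 \cdot 0 \cdot 8 = - 57 \cdot 0 \cdot 8 = \left(-57\right) 0 = 0$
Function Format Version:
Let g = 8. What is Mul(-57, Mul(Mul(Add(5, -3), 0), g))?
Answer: 0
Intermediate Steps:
Mul(-57, Mul(Mul(Add(5, -3), 0), g)) = Mul(-57, Mul(Mul(Add(5, -3), 0), 8)) = Mul(-57, Mul(Mul(2, 0), 8)) = Mul(-57, Mul(0, 8)) = Mul(-57, 0) = 0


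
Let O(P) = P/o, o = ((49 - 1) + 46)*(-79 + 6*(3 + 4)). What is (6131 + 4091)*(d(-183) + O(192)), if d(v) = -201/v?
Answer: 1131135854/106079 ≈ 10663.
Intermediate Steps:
o = -3478 (o = (48 + 46)*(-79 + 6*7) = 94*(-79 + 42) = 94*(-37) = -3478)
O(P) = -P/3478 (O(P) = P/(-3478) = P*(-1/3478) = -P/3478)
(6131 + 4091)*(d(-183) + O(192)) = (6131 + 4091)*(-201/(-183) - 1/3478*192) = 10222*(-201*(-1/183) - 96/1739) = 10222*(67/61 - 96/1739) = 10222*(110657/106079) = 1131135854/106079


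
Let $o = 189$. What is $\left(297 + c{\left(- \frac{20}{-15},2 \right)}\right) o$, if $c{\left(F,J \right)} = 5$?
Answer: $57078$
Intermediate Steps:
$\left(297 + c{\left(- \frac{20}{-15},2 \right)}\right) o = \left(297 + 5\right) 189 = 302 \cdot 189 = 57078$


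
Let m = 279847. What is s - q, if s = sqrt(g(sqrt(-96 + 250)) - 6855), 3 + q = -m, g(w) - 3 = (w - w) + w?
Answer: 279850 + sqrt(-6852 + sqrt(154)) ≈ 2.7985e+5 + 82.702*I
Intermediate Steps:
g(w) = 3 + w (g(w) = 3 + ((w - w) + w) = 3 + (0 + w) = 3 + w)
q = -279850 (q = -3 - 1*279847 = -3 - 279847 = -279850)
s = sqrt(-6852 + sqrt(154)) (s = sqrt((3 + sqrt(-96 + 250)) - 6855) = sqrt((3 + sqrt(154)) - 6855) = sqrt(-6852 + sqrt(154)) ≈ 82.702*I)
s - q = sqrt(-6852 + sqrt(154)) - 1*(-279850) = sqrt(-6852 + sqrt(154)) + 279850 = 279850 + sqrt(-6852 + sqrt(154))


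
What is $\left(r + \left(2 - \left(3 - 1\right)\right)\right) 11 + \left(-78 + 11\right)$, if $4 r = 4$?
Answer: $-56$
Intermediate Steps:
$r = 1$ ($r = \frac{1}{4} \cdot 4 = 1$)
$\left(r + \left(2 - \left(3 - 1\right)\right)\right) 11 + \left(-78 + 11\right) = \left(1 + \left(2 - \left(3 - 1\right)\right)\right) 11 + \left(-78 + 11\right) = \left(1 + \left(2 - 2\right)\right) 11 - 67 = \left(1 + 0\right) 11 - 67 = 1 \cdot 11 - 67 = 11 - 67 = -56$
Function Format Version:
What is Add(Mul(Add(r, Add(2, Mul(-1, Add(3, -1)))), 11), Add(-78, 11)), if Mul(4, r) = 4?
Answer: -56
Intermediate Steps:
r = 1 (r = Mul(Rational(1, 4), 4) = 1)
Add(Mul(Add(r, Add(2, Mul(-1, Add(3, -1)))), 11), Add(-78, 11)) = Add(Mul(Add(1, Add(2, Mul(-1, Add(3, -1)))), 11), Add(-78, 11)) = Add(Mul(Add(1, Add(2, Mul(-1, 2))), 11), -67) = Add(Mul(Add(1, Add(2, -2)), 11), -67) = Add(Mul(Add(1, 0), 11), -67) = Add(Mul(1, 11), -67) = Add(11, -67) = -56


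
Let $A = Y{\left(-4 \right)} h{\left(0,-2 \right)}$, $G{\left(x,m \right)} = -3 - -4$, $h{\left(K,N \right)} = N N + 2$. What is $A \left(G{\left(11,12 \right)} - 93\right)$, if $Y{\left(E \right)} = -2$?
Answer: $1104$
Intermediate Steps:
$h{\left(K,N \right)} = 2 + N^{2}$ ($h{\left(K,N \right)} = N^{2} + 2 = 2 + N^{2}$)
$G{\left(x,m \right)} = 1$ ($G{\left(x,m \right)} = -3 + 4 = 1$)
$A = -12$ ($A = - 2 \left(2 + \left(-2\right)^{2}\right) = - 2 \left(2 + 4\right) = \left(-2\right) 6 = -12$)
$A \left(G{\left(11,12 \right)} - 93\right) = - 12 \left(1 - 93\right) = \left(-12\right) \left(-92\right) = 1104$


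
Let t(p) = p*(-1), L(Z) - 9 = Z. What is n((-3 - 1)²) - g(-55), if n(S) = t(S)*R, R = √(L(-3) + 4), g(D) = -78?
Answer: 78 - 16*√10 ≈ 27.404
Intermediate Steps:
L(Z) = 9 + Z
t(p) = -p
R = √10 (R = √((9 - 3) + 4) = √(6 + 4) = √10 ≈ 3.1623)
n(S) = -S*√10 (n(S) = (-S)*√10 = -S*√10)
n((-3 - 1)²) - g(-55) = -(-3 - 1)²*√10 - 1*(-78) = -1*(-4)²*√10 + 78 = -1*16*√10 + 78 = -16*√10 + 78 = 78 - 16*√10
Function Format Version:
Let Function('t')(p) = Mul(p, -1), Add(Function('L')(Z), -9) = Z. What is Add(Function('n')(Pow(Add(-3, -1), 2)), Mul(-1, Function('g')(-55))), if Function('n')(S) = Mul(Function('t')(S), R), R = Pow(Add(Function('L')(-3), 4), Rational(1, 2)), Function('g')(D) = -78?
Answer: Add(78, Mul(-16, Pow(10, Rational(1, 2)))) ≈ 27.404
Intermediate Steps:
Function('L')(Z) = Add(9, Z)
Function('t')(p) = Mul(-1, p)
R = Pow(10, Rational(1, 2)) (R = Pow(Add(Add(9, -3), 4), Rational(1, 2)) = Pow(Add(6, 4), Rational(1, 2)) = Pow(10, Rational(1, 2)) ≈ 3.1623)
Function('n')(S) = Mul(-1, S, Pow(10, Rational(1, 2))) (Function('n')(S) = Mul(Mul(-1, S), Pow(10, Rational(1, 2))) = Mul(-1, S, Pow(10, Rational(1, 2))))
Add(Function('n')(Pow(Add(-3, -1), 2)), Mul(-1, Function('g')(-55))) = Add(Mul(-1, Pow(Add(-3, -1), 2), Pow(10, Rational(1, 2))), Mul(-1, -78)) = Add(Mul(-1, Pow(-4, 2), Pow(10, Rational(1, 2))), 78) = Add(Mul(-1, 16, Pow(10, Rational(1, 2))), 78) = Add(Mul(-16, Pow(10, Rational(1, 2))), 78) = Add(78, Mul(-16, Pow(10, Rational(1, 2))))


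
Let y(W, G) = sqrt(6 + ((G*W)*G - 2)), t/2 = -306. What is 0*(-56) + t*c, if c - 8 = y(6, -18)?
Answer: -4896 - 1224*sqrt(487) ≈ -31907.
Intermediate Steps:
t = -612 (t = 2*(-306) = -612)
y(W, G) = sqrt(4 + W*G**2) (y(W, G) = sqrt(6 + (W*G**2 - 2)) = sqrt(6 + (-2 + W*G**2)) = sqrt(4 + W*G**2))
c = 8 + 2*sqrt(487) (c = 8 + sqrt(4 + 6*(-18)**2) = 8 + sqrt(4 + 6*324) = 8 + sqrt(4 + 1944) = 8 + sqrt(1948) = 8 + 2*sqrt(487) ≈ 52.136)
0*(-56) + t*c = 0*(-56) - 612*(8 + 2*sqrt(487)) = 0 + (-4896 - 1224*sqrt(487)) = -4896 - 1224*sqrt(487)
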